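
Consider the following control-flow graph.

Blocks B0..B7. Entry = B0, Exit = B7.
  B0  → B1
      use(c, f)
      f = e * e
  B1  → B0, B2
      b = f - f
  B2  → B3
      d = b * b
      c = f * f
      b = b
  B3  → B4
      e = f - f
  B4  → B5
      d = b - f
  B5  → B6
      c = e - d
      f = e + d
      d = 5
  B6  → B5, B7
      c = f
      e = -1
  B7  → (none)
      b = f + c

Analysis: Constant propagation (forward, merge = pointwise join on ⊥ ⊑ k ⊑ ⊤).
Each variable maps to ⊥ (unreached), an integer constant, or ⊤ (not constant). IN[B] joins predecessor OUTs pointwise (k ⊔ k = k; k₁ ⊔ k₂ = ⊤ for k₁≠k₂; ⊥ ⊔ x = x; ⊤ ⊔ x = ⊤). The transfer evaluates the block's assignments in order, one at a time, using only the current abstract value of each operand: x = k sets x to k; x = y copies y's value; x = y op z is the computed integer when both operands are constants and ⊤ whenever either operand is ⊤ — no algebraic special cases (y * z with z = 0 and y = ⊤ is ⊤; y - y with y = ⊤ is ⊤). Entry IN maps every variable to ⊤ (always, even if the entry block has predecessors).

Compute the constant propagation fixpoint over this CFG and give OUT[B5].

Per-block solution:
  B0:   IN=(all ⊤)   OUT=(all ⊤)
  B1:   IN=(all ⊤)   OUT=(all ⊤)
  B2:   IN=(all ⊤)   OUT=(all ⊤)
  B3:   IN=(all ⊤)   OUT=(all ⊤)
  B4:   IN=(all ⊤)   OUT=(all ⊤)
  B5:   IN=(all ⊤)   OUT={d:5; rest ⊤}
  B6:   IN={d:5; rest ⊤}   OUT={d:5, e:-1; rest ⊤}
  B7:   IN={d:5, e:-1; rest ⊤}   OUT={d:5, e:-1; rest ⊤}

Merge at B5: IN[B5] = OUT[B4] ⊔ OUT[B6] = {a: ⊤, b: ⊤, c: ⊤, d: ⊤, e: ⊤, f: ⊤}
Applying B5's transfer function to that IN value gives OUT[B5] (row B5 above).

Answer: {a: ⊤, b: ⊤, c: ⊤, d: 5, e: ⊤, f: ⊤}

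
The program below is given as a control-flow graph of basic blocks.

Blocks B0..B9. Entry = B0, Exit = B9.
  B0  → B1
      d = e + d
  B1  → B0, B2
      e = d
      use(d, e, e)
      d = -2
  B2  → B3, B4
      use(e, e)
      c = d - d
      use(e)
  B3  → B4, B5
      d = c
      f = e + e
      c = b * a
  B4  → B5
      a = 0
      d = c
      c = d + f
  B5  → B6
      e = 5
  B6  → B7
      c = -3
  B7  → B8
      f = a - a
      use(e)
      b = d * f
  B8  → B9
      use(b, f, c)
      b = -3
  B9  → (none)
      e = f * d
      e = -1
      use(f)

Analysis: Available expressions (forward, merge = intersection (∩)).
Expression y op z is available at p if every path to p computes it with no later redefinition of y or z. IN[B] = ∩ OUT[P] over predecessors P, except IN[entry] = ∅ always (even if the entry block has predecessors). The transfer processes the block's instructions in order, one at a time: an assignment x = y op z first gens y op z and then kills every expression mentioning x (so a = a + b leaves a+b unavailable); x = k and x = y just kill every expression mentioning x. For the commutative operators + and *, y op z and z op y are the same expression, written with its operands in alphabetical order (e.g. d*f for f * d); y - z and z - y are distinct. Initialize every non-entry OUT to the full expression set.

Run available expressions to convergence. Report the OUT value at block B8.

Fixpoint table:
  B0:   IN={}   OUT={}
  B1:   IN={}   OUT={}
  B2:   IN={}   OUT={d-d}
  B3:   IN={d-d}   OUT={a*b, e+e}
  B4:   IN={}   OUT={d+f}
  B5:   IN={}   OUT={}
  B6:   IN={}   OUT={}
  B7:   IN={}   OUT={a-a, d*f}
  B8:   IN={a-a, d*f}   OUT={a-a, d*f}
  B9:   IN={a-a, d*f}   OUT={a-a, d*f}

Merge at B8: IN[B8] = OUT[B7] = {a-a, d*f}
Applying B8's transfer function to that IN value gives OUT[B8] (row B8 above).

Answer: {a-a, d*f}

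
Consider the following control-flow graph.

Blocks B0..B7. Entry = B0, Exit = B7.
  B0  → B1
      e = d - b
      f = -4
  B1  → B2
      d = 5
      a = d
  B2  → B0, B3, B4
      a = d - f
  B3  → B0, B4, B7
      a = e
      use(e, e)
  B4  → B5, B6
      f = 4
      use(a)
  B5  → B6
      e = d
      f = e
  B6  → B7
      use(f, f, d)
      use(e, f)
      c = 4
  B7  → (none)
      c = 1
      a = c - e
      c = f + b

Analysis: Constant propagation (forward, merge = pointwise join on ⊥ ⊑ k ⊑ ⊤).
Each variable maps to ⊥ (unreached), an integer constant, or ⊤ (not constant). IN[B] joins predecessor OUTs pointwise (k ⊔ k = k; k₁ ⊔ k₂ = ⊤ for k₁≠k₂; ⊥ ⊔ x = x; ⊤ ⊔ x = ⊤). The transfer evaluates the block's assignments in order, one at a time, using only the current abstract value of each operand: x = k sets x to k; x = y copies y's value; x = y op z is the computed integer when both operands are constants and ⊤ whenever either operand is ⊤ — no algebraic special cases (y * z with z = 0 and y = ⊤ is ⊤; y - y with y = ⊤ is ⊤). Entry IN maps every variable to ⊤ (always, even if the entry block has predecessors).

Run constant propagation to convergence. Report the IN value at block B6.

Answer: {a: ⊤, b: ⊤, c: ⊤, d: 5, e: ⊤, f: ⊤}

Working:
Fixpoint table:
  B0: | IN=(all ⊤) | OUT={f:-4; rest ⊤}
  B1: | IN={f:-4; rest ⊤} | OUT={a:5, d:5, f:-4; rest ⊤}
  B2: | IN={a:5, d:5, f:-4; rest ⊤} | OUT={a:9, d:5, f:-4; rest ⊤}
  B3: | IN={a:9, d:5, f:-4; rest ⊤} | OUT={d:5, f:-4; rest ⊤}
  B4: | IN={d:5, f:-4; rest ⊤} | OUT={d:5, f:4; rest ⊤}
  B5: | IN={d:5, f:4; rest ⊤} | OUT={d:5, e:5, f:5; rest ⊤}
  B6: | IN={d:5; rest ⊤} | OUT={c:4, d:5; rest ⊤}
  B7: | IN={d:5; rest ⊤} | OUT={d:5; rest ⊤}

Merge at B6: IN[B6] = OUT[B4] ⊔ OUT[B5] = {a: ⊤, b: ⊤, c: ⊤, d: 5, e: ⊤, f: ⊤}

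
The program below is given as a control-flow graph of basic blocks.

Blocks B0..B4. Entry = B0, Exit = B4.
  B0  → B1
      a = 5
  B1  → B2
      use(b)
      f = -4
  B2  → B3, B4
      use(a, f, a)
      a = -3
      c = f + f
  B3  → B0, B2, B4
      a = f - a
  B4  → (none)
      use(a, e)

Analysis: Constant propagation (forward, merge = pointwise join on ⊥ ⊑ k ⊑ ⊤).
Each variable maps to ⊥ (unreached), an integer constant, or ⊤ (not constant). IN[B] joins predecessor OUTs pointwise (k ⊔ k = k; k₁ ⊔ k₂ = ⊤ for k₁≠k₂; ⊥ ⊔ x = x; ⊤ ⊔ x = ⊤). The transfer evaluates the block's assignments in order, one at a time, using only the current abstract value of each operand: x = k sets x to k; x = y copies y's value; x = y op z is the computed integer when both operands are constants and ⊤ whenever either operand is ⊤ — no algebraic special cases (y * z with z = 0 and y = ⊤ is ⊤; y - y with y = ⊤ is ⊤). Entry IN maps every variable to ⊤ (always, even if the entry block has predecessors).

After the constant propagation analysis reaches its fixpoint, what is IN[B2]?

Converged values:
  B0:  IN=(all ⊤)  OUT={a:5; rest ⊤}
  B1:  IN={a:5; rest ⊤}  OUT={a:5, f:-4; rest ⊤}
  B2:  IN={f:-4; rest ⊤}  OUT={a:-3, c:-8, f:-4; rest ⊤}
  B3:  IN={a:-3, c:-8, f:-4; rest ⊤}  OUT={a:-1, c:-8, f:-4; rest ⊤}
  B4:  IN={c:-8, f:-4; rest ⊤}  OUT={c:-8, f:-4; rest ⊤}

Merge at B2: IN[B2] = OUT[B1] ⊔ OUT[B3] = {a: ⊤, b: ⊤, c: ⊤, d: ⊤, e: ⊤, f: -4}

Answer: {a: ⊤, b: ⊤, c: ⊤, d: ⊤, e: ⊤, f: -4}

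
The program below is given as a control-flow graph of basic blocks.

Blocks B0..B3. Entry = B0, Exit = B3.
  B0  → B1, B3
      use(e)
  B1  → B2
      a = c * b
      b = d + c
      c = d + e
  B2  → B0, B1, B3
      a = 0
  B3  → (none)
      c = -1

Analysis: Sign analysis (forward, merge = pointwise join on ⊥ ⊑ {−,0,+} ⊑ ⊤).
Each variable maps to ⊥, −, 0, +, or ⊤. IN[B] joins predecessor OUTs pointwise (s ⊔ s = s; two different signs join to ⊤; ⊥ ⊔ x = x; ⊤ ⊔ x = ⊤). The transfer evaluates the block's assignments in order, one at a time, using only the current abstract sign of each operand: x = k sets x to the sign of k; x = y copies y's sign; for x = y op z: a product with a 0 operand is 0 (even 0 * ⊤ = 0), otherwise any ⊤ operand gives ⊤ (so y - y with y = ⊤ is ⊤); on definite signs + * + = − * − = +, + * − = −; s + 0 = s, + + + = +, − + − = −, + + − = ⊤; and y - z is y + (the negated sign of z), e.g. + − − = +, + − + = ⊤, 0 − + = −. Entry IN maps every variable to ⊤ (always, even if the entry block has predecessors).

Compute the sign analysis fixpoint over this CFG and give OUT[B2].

Answer: {a: 0, b: ⊤, c: ⊤, d: ⊤, e: ⊤, f: ⊤}

Working:
Fixpoint table:
  B0:  IN=(all ⊤)  OUT=(all ⊤)
  B1:  IN=(all ⊤)  OUT=(all ⊤)
  B2:  IN=(all ⊤)  OUT={a:0; rest ⊤}
  B3:  IN=(all ⊤)  OUT={c:-; rest ⊤}

Merge at B2: IN[B2] = OUT[B1] = {a: ⊤, b: ⊤, c: ⊤, d: ⊤, e: ⊤, f: ⊤}
Applying B2's transfer function to that IN value gives OUT[B2] (row B2 above).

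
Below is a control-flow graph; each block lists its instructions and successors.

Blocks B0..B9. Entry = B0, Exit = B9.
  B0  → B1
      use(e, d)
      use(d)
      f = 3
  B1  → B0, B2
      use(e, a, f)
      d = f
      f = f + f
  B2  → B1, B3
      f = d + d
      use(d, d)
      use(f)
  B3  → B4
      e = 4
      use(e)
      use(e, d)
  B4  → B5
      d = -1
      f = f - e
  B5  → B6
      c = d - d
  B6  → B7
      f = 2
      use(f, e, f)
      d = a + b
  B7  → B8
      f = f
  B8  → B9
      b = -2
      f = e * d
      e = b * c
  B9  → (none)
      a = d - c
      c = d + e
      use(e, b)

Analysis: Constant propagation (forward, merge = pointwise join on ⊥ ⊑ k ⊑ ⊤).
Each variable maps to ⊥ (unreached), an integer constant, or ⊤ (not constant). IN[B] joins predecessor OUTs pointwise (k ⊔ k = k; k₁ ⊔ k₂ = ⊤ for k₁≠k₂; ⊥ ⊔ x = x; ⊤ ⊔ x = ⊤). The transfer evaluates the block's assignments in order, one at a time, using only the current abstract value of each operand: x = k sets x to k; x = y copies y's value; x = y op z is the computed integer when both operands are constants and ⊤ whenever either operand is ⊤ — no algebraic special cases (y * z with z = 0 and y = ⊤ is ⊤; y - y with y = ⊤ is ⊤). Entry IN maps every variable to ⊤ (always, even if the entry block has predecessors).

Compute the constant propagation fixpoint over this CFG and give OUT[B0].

Answer: {a: ⊤, b: ⊤, c: ⊤, d: ⊤, e: ⊤, f: 3}

Trace:
Converged values:
  B0: | IN=(all ⊤) | OUT={f:3; rest ⊤}
  B1: | IN=(all ⊤) | OUT=(all ⊤)
  B2: | IN=(all ⊤) | OUT=(all ⊤)
  B3: | IN=(all ⊤) | OUT={e:4; rest ⊤}
  B4: | IN={e:4; rest ⊤} | OUT={d:-1, e:4; rest ⊤}
  B5: | IN={d:-1, e:4; rest ⊤} | OUT={c:0, d:-1, e:4; rest ⊤}
  B6: | IN={c:0, d:-1, e:4; rest ⊤} | OUT={c:0, e:4, f:2; rest ⊤}
  B7: | IN={c:0, e:4, f:2; rest ⊤} | OUT={c:0, e:4, f:2; rest ⊤}
  B8: | IN={c:0, e:4, f:2; rest ⊤} | OUT={b:-2, c:0, e:0; rest ⊤}
  B9: | IN={b:-2, c:0, e:0; rest ⊤} | OUT={b:-2, e:0; rest ⊤}

Merge at B0 (entry node, so the boundary value (all ⊤) is joined with the incoming edge(s)): IN[B0] = (all ⊤) ⊔ OUT[B1] = {a: ⊤, b: ⊤, c: ⊤, d: ⊤, e: ⊤, f: ⊤}
Applying B0's transfer function to that IN value gives OUT[B0] (row B0 above).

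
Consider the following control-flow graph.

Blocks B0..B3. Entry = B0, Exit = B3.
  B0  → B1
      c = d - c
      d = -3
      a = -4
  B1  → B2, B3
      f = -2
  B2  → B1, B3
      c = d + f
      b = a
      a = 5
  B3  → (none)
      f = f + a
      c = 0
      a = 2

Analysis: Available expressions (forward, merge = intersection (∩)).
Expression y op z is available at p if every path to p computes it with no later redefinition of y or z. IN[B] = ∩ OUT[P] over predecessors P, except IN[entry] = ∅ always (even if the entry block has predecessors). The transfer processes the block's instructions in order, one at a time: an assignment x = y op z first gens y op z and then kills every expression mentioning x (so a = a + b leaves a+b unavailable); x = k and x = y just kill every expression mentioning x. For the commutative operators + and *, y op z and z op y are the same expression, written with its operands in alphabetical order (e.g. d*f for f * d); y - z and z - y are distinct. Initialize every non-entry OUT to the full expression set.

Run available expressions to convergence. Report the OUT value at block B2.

Answer: {d+f}

Working:
Fixpoint table:
  B0:   IN={}   OUT={}
  B1:   IN={}   OUT={}
  B2:   IN={}   OUT={d+f}
  B3:   IN={}   OUT={}

Merge at B2: IN[B2] = OUT[B1] = {}
Applying B2's transfer function to that IN value gives OUT[B2] (row B2 above).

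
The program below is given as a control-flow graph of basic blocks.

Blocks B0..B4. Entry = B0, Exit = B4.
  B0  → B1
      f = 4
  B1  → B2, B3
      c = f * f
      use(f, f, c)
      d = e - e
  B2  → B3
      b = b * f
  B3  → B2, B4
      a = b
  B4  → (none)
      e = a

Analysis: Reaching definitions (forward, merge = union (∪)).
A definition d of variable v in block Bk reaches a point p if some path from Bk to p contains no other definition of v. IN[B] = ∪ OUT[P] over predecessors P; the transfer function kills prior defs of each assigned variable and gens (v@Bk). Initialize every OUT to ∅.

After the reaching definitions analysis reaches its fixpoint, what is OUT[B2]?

Answer: {a@B3, b@B2, c@B1, d@B1, f@B0}

Working:
Converged values:
  B0: | IN={} | OUT={f@B0}
  B1: | IN={f@B0} | OUT={c@B1, d@B1, f@B0}
  B2: | IN={a@B3, b@B2, c@B1, d@B1, f@B0} | OUT={a@B3, b@B2, c@B1, d@B1, f@B0}
  B3: | IN={a@B3, b@B2, c@B1, d@B1, f@B0} | OUT={a@B3, b@B2, c@B1, d@B1, f@B0}
  B4: | IN={a@B3, b@B2, c@B1, d@B1, f@B0} | OUT={a@B3, b@B2, c@B1, d@B1, e@B4, f@B0}

Merge at B2: IN[B2] = OUT[B1] ⊔ OUT[B3] = {a@B3, b@B2, c@B1, d@B1, f@B0}
Applying B2's transfer function to that IN value gives OUT[B2] (row B2 above).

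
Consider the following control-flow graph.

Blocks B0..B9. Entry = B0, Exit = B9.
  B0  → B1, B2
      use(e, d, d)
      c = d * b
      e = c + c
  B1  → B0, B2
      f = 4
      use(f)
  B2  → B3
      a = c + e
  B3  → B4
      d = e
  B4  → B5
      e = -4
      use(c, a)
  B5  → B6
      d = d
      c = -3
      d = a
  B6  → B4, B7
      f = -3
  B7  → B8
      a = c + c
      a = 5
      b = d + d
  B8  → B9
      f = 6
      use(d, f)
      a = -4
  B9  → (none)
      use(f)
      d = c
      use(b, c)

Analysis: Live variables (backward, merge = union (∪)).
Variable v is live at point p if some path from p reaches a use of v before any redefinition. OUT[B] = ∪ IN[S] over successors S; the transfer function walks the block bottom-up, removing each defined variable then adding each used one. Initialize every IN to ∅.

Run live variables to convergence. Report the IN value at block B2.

Answer: {c, e}

Derivation:
Converged values:
  B0:  IN={b, d, e}  OUT={b, c, d, e}
  B1:  IN={b, c, d, e}  OUT={b, c, d, e}
  B2:  IN={c, e}  OUT={a, c, e}
  B3:  IN={a, c, e}  OUT={a, c, d}
  B4:  IN={a, c, d}  OUT={a, d}
  B5:  IN={a, d}  OUT={a, c, d}
  B6:  IN={a, c, d}  OUT={a, c, d}
  B7:  IN={c, d}  OUT={b, c, d}
  B8:  IN={b, c, d}  OUT={b, c, f}
  B9:  IN={b, c, f}  OUT={}

Merge at B2: OUT[B2] = IN[B3] = {a, c, e}
Applying B2's transfer function to that OUT value gives IN[B2] (row B2 above).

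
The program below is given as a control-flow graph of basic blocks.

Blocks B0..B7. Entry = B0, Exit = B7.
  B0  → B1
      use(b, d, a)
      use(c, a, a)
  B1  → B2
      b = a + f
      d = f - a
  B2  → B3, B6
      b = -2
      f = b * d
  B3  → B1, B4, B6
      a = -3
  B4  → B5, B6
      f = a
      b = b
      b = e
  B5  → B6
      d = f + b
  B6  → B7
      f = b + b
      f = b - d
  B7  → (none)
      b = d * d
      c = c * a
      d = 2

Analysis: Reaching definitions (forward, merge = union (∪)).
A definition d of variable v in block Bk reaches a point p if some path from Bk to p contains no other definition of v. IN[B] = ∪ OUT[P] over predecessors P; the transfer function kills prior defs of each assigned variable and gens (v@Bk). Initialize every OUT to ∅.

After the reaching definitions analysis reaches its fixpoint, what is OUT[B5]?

Per-block solution:
  B0:  IN={}  OUT={}
  B1:  IN={a@B3, b@B2, d@B1, f@B2}  OUT={a@B3, b@B1, d@B1, f@B2}
  B2:  IN={a@B3, b@B1, d@B1, f@B2}  OUT={a@B3, b@B2, d@B1, f@B2}
  B3:  IN={a@B3, b@B2, d@B1, f@B2}  OUT={a@B3, b@B2, d@B1, f@B2}
  B4:  IN={a@B3, b@B2, d@B1, f@B2}  OUT={a@B3, b@B4, d@B1, f@B4}
  B5:  IN={a@B3, b@B4, d@B1, f@B4}  OUT={a@B3, b@B4, d@B5, f@B4}
  B6:  IN={a@B3, b@B2, b@B4, d@B1, d@B5, f@B2, f@B4}  OUT={a@B3, b@B2, b@B4, d@B1, d@B5, f@B6}
  B7:  IN={a@B3, b@B2, b@B4, d@B1, d@B5, f@B6}  OUT={a@B3, b@B7, c@B7, d@B7, f@B6}

Merge at B5: IN[B5] = OUT[B4] = {a@B3, b@B4, d@B1, f@B4}
Applying B5's transfer function to that IN value gives OUT[B5] (row B5 above).

Answer: {a@B3, b@B4, d@B5, f@B4}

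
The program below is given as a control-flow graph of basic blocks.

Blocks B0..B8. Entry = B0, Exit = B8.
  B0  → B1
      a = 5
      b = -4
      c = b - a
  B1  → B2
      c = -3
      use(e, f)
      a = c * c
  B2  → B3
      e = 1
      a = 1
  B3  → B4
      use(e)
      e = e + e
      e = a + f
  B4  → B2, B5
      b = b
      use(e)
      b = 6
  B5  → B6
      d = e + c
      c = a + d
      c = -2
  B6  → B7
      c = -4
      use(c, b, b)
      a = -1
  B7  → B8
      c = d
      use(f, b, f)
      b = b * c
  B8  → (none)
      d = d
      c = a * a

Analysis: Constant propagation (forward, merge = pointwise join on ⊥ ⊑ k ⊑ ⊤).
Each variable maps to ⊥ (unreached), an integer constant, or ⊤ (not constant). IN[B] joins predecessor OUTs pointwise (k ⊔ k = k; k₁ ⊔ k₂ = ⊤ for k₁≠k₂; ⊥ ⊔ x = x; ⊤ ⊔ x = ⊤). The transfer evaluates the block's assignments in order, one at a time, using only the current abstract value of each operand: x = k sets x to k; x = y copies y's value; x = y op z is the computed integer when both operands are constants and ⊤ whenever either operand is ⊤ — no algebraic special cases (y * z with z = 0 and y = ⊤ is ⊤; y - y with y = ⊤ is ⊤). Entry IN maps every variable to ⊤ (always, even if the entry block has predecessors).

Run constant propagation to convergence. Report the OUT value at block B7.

Answer: {a: -1, b: ⊤, c: ⊤, d: ⊤, e: ⊤, f: ⊤}

Working:
Fixpoint table:
  B0: | IN=(all ⊤) | OUT={a:5, b:-4, c:-9; rest ⊤}
  B1: | IN={a:5, b:-4, c:-9; rest ⊤} | OUT={a:9, b:-4, c:-3; rest ⊤}
  B2: | IN={c:-3; rest ⊤} | OUT={a:1, c:-3, e:1; rest ⊤}
  B3: | IN={a:1, c:-3, e:1; rest ⊤} | OUT={a:1, c:-3; rest ⊤}
  B4: | IN={a:1, c:-3; rest ⊤} | OUT={a:1, b:6, c:-3; rest ⊤}
  B5: | IN={a:1, b:6, c:-3; rest ⊤} | OUT={a:1, b:6, c:-2; rest ⊤}
  B6: | IN={a:1, b:6, c:-2; rest ⊤} | OUT={a:-1, b:6, c:-4; rest ⊤}
  B7: | IN={a:-1, b:6, c:-4; rest ⊤} | OUT={a:-1; rest ⊤}
  B8: | IN={a:-1; rest ⊤} | OUT={a:-1, c:1; rest ⊤}

Merge at B7: IN[B7] = OUT[B6] = {a: -1, b: 6, c: -4, d: ⊤, e: ⊤, f: ⊤}
Applying B7's transfer function to that IN value gives OUT[B7] (row B7 above).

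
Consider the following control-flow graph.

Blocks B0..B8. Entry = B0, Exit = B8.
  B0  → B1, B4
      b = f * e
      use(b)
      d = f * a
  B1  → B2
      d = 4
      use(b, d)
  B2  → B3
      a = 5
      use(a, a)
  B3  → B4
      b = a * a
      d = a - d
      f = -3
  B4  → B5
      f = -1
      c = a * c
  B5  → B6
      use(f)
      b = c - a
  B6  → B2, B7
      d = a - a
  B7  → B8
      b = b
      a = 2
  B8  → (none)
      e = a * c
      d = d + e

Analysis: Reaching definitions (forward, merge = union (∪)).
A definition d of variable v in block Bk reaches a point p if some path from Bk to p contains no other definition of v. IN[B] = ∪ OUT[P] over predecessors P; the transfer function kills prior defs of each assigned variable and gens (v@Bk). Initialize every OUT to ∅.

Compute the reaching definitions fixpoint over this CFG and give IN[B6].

Per-block solution:
  B0:  IN={}  OUT={b@B0, d@B0}
  B1:  IN={b@B0, d@B0}  OUT={b@B0, d@B1}
  B2:  IN={a@B2, b@B0, b@B5, c@B4, d@B1, d@B6, f@B4}  OUT={a@B2, b@B0, b@B5, c@B4, d@B1, d@B6, f@B4}
  B3:  IN={a@B2, b@B0, b@B5, c@B4, d@B1, d@B6, f@B4}  OUT={a@B2, b@B3, c@B4, d@B3, f@B3}
  B4:  IN={a@B2, b@B0, b@B3, c@B4, d@B0, d@B3, f@B3}  OUT={a@B2, b@B0, b@B3, c@B4, d@B0, d@B3, f@B4}
  B5:  IN={a@B2, b@B0, b@B3, c@B4, d@B0, d@B3, f@B4}  OUT={a@B2, b@B5, c@B4, d@B0, d@B3, f@B4}
  B6:  IN={a@B2, b@B5, c@B4, d@B0, d@B3, f@B4}  OUT={a@B2, b@B5, c@B4, d@B6, f@B4}
  B7:  IN={a@B2, b@B5, c@B4, d@B6, f@B4}  OUT={a@B7, b@B7, c@B4, d@B6, f@B4}
  B8:  IN={a@B7, b@B7, c@B4, d@B6, f@B4}  OUT={a@B7, b@B7, c@B4, d@B8, e@B8, f@B4}

Merge at B6: IN[B6] = OUT[B5] = {a@B2, b@B5, c@B4, d@B0, d@B3, f@B4}

Answer: {a@B2, b@B5, c@B4, d@B0, d@B3, f@B4}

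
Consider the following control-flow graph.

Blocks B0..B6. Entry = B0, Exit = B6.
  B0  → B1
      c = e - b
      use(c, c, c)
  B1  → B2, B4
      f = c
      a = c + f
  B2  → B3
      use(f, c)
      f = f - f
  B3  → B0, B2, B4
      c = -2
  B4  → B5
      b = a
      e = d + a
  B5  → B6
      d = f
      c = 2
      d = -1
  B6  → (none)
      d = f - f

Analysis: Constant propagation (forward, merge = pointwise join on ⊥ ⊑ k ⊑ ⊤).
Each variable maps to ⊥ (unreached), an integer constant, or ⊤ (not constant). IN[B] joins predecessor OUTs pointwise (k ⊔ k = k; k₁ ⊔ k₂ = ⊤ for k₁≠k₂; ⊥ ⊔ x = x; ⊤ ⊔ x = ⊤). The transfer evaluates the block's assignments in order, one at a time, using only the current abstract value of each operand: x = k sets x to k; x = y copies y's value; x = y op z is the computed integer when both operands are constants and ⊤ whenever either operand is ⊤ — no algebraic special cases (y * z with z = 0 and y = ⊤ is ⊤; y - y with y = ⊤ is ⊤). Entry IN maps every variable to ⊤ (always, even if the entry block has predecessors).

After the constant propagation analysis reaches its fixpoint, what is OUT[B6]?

Fixpoint table:
  B0: | IN=(all ⊤) | OUT=(all ⊤)
  B1: | IN=(all ⊤) | OUT=(all ⊤)
  B2: | IN=(all ⊤) | OUT=(all ⊤)
  B3: | IN=(all ⊤) | OUT={c:-2; rest ⊤}
  B4: | IN=(all ⊤) | OUT=(all ⊤)
  B5: | IN=(all ⊤) | OUT={c:2, d:-1; rest ⊤}
  B6: | IN={c:2, d:-1; rest ⊤} | OUT={c:2; rest ⊤}

Merge at B6: IN[B6] = OUT[B5] = {a: ⊤, b: ⊤, c: 2, d: -1, e: ⊤, f: ⊤}
Applying B6's transfer function to that IN value gives OUT[B6] (row B6 above).

Answer: {a: ⊤, b: ⊤, c: 2, d: ⊤, e: ⊤, f: ⊤}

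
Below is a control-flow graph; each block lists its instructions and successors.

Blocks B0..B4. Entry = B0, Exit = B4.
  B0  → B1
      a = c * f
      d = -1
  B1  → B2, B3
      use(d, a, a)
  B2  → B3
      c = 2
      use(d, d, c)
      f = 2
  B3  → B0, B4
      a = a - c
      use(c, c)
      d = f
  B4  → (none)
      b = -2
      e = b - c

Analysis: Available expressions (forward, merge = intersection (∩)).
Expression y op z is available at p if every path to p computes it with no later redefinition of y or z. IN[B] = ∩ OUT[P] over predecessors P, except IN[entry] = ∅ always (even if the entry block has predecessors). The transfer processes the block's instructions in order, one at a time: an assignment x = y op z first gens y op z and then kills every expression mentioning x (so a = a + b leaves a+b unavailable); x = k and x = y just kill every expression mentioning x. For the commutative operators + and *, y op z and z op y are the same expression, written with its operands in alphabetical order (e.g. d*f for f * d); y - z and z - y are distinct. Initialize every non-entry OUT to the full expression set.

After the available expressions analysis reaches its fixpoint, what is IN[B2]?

Answer: {c*f}

Working:
Fixpoint table:
  B0:  IN={}  OUT={c*f}
  B1:  IN={c*f}  OUT={c*f}
  B2:  IN={c*f}  OUT={}
  B3:  IN={}  OUT={}
  B4:  IN={}  OUT={b-c}

Merge at B2: IN[B2] = OUT[B1] = {c*f}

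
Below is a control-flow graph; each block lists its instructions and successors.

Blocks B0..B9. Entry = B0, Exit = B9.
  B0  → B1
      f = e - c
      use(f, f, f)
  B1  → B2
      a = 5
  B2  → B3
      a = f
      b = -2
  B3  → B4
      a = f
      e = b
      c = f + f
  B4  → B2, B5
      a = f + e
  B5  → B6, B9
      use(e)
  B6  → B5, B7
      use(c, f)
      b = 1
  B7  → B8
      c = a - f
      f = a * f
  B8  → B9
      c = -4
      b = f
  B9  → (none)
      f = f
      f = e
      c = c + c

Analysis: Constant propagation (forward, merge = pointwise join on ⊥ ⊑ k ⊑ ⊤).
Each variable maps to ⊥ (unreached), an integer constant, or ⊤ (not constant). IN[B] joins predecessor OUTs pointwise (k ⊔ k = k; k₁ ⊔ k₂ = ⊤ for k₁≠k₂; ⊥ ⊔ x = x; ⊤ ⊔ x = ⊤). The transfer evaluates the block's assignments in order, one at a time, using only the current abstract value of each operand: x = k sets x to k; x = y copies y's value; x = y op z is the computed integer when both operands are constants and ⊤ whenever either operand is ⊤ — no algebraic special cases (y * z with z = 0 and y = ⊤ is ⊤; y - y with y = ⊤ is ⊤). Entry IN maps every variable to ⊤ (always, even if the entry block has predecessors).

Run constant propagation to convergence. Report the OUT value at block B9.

Answer: {a: ⊤, b: ⊤, c: ⊤, d: ⊤, e: -2, f: -2}

Derivation:
Fixpoint table:
  B0:   IN=(all ⊤)   OUT=(all ⊤)
  B1:   IN=(all ⊤)   OUT={a:5; rest ⊤}
  B2:   IN=(all ⊤)   OUT={b:-2; rest ⊤}
  B3:   IN={b:-2; rest ⊤}   OUT={b:-2, e:-2; rest ⊤}
  B4:   IN={b:-2, e:-2; rest ⊤}   OUT={b:-2, e:-2; rest ⊤}
  B5:   IN={e:-2; rest ⊤}   OUT={e:-2; rest ⊤}
  B6:   IN={e:-2; rest ⊤}   OUT={b:1, e:-2; rest ⊤}
  B7:   IN={b:1, e:-2; rest ⊤}   OUT={b:1, e:-2; rest ⊤}
  B8:   IN={b:1, e:-2; rest ⊤}   OUT={c:-4, e:-2; rest ⊤}
  B9:   IN={e:-2; rest ⊤}   OUT={e:-2, f:-2; rest ⊤}

Merge at B9: IN[B9] = OUT[B5] ⊔ OUT[B8] = {a: ⊤, b: ⊤, c: ⊤, d: ⊤, e: -2, f: ⊤}
Applying B9's transfer function to that IN value gives OUT[B9] (row B9 above).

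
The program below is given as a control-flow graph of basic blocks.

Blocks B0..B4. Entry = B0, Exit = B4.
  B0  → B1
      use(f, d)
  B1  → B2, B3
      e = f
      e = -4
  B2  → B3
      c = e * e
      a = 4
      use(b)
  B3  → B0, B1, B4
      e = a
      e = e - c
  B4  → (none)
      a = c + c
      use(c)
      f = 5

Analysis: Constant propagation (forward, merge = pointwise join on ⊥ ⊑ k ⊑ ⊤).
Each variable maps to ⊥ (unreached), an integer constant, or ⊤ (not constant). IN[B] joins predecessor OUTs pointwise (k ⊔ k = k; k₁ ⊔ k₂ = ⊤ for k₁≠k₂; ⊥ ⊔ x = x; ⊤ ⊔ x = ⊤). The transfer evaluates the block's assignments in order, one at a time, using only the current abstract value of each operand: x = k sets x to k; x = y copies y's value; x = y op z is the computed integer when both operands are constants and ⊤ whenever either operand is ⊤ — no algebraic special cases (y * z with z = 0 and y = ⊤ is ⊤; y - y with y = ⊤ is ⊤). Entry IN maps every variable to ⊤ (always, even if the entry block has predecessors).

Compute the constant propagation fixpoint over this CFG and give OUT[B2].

Fixpoint table:
  B0: | IN=(all ⊤) | OUT=(all ⊤)
  B1: | IN=(all ⊤) | OUT={e:-4; rest ⊤}
  B2: | IN={e:-4; rest ⊤} | OUT={a:4, c:16, e:-4; rest ⊤}
  B3: | IN={e:-4; rest ⊤} | OUT=(all ⊤)
  B4: | IN=(all ⊤) | OUT={f:5; rest ⊤}

Merge at B2: IN[B2] = OUT[B1] = {a: ⊤, b: ⊤, c: ⊤, d: ⊤, e: -4, f: ⊤}
Applying B2's transfer function to that IN value gives OUT[B2] (row B2 above).

Answer: {a: 4, b: ⊤, c: 16, d: ⊤, e: -4, f: ⊤}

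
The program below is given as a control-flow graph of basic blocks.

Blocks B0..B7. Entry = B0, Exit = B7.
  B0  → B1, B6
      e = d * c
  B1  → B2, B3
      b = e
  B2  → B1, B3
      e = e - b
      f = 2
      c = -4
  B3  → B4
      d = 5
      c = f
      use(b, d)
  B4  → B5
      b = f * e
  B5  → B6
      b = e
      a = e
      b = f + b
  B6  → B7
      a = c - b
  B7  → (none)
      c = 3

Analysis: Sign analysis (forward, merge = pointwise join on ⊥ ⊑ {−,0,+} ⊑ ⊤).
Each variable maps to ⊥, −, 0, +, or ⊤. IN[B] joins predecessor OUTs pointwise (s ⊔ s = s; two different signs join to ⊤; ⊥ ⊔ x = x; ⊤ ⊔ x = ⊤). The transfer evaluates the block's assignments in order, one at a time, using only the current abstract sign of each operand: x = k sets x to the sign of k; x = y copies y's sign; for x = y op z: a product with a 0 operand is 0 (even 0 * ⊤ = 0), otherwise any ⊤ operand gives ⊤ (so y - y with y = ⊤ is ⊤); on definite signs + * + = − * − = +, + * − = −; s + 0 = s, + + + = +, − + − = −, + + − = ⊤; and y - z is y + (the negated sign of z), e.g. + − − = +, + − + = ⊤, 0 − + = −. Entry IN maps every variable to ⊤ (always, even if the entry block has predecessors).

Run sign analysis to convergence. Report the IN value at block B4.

Fixpoint table:
  B0:  IN=(all ⊤)  OUT=(all ⊤)
  B1:  IN=(all ⊤)  OUT=(all ⊤)
  B2:  IN=(all ⊤)  OUT={c:-, f:+; rest ⊤}
  B3:  IN=(all ⊤)  OUT={d:+; rest ⊤}
  B4:  IN={d:+; rest ⊤}  OUT={d:+; rest ⊤}
  B5:  IN={d:+; rest ⊤}  OUT={d:+; rest ⊤}
  B6:  IN=(all ⊤)  OUT=(all ⊤)
  B7:  IN=(all ⊤)  OUT={c:+; rest ⊤}

Merge at B4: IN[B4] = OUT[B3] = {a: ⊤, b: ⊤, c: ⊤, d: +, e: ⊤, f: ⊤}

Answer: {a: ⊤, b: ⊤, c: ⊤, d: +, e: ⊤, f: ⊤}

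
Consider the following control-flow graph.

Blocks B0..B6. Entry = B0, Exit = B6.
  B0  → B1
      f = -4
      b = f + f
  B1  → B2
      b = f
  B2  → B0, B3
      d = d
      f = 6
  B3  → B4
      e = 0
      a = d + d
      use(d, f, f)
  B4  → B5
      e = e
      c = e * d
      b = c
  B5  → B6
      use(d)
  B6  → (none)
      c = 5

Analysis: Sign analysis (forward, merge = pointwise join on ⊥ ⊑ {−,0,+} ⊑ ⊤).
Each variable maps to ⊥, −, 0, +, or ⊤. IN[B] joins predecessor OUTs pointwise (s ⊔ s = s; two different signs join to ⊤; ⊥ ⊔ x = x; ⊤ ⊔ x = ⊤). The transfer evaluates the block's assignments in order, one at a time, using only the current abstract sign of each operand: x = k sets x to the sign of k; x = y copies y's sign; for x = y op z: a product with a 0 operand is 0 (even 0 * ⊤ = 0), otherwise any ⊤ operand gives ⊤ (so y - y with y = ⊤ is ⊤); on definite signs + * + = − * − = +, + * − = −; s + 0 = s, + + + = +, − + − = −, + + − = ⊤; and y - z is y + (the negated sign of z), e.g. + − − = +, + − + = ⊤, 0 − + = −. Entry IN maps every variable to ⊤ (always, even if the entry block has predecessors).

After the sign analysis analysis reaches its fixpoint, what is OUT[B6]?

Converged values:
  B0: | IN=(all ⊤) | OUT={b:-, f:-; rest ⊤}
  B1: | IN={b:-, f:-; rest ⊤} | OUT={b:-, f:-; rest ⊤}
  B2: | IN={b:-, f:-; rest ⊤} | OUT={b:-, f:+; rest ⊤}
  B3: | IN={b:-, f:+; rest ⊤} | OUT={b:-, e:0, f:+; rest ⊤}
  B4: | IN={b:-, e:0, f:+; rest ⊤} | OUT={b:0, c:0, e:0, f:+; rest ⊤}
  B5: | IN={b:0, c:0, e:0, f:+; rest ⊤} | OUT={b:0, c:0, e:0, f:+; rest ⊤}
  B6: | IN={b:0, c:0, e:0, f:+; rest ⊤} | OUT={b:0, c:+, e:0, f:+; rest ⊤}

Merge at B6: IN[B6] = OUT[B5] = {a: ⊤, b: 0, c: 0, d: ⊤, e: 0, f: +}
Applying B6's transfer function to that IN value gives OUT[B6] (row B6 above).

Answer: {a: ⊤, b: 0, c: +, d: ⊤, e: 0, f: +}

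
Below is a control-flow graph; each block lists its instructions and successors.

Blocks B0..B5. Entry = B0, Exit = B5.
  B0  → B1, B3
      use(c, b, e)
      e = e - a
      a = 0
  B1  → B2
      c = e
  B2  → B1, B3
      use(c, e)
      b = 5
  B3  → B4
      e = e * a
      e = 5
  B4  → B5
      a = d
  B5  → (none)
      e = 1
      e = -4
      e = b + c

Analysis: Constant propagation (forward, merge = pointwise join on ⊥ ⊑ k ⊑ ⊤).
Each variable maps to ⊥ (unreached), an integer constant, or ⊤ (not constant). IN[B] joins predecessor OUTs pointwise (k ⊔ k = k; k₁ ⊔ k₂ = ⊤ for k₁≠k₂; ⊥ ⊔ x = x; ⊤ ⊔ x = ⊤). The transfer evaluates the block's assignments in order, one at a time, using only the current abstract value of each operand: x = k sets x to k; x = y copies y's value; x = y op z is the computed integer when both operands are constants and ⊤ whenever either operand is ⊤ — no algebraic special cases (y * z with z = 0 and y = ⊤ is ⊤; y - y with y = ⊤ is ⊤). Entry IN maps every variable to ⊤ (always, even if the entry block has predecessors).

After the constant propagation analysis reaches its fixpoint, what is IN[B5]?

Converged values:
  B0:   IN=(all ⊤)   OUT={a:0; rest ⊤}
  B1:   IN={a:0; rest ⊤}   OUT={a:0; rest ⊤}
  B2:   IN={a:0; rest ⊤}   OUT={a:0, b:5; rest ⊤}
  B3:   IN={a:0; rest ⊤}   OUT={a:0, e:5; rest ⊤}
  B4:   IN={a:0, e:5; rest ⊤}   OUT={e:5; rest ⊤}
  B5:   IN={e:5; rest ⊤}   OUT=(all ⊤)

Merge at B5: IN[B5] = OUT[B4] = {a: ⊤, b: ⊤, c: ⊤, d: ⊤, e: 5, f: ⊤}

Answer: {a: ⊤, b: ⊤, c: ⊤, d: ⊤, e: 5, f: ⊤}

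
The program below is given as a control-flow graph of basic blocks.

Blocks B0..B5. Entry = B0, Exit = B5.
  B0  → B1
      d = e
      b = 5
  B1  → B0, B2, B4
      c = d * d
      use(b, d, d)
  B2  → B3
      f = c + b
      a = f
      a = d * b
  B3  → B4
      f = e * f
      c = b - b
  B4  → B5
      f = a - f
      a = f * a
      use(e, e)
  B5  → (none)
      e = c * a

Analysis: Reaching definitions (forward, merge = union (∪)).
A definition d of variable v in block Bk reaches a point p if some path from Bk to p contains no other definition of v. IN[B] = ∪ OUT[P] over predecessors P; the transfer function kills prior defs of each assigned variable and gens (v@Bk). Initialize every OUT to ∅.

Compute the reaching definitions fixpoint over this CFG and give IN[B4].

Answer: {a@B2, b@B0, c@B1, c@B3, d@B0, f@B3}

Working:
Per-block solution:
  B0: | IN={b@B0, c@B1, d@B0} | OUT={b@B0, c@B1, d@B0}
  B1: | IN={b@B0, c@B1, d@B0} | OUT={b@B0, c@B1, d@B0}
  B2: | IN={b@B0, c@B1, d@B0} | OUT={a@B2, b@B0, c@B1, d@B0, f@B2}
  B3: | IN={a@B2, b@B0, c@B1, d@B0, f@B2} | OUT={a@B2, b@B0, c@B3, d@B0, f@B3}
  B4: | IN={a@B2, b@B0, c@B1, c@B3, d@B0, f@B3} | OUT={a@B4, b@B0, c@B1, c@B3, d@B0, f@B4}
  B5: | IN={a@B4, b@B0, c@B1, c@B3, d@B0, f@B4} | OUT={a@B4, b@B0, c@B1, c@B3, d@B0, e@B5, f@B4}

Merge at B4: IN[B4] = OUT[B1] ⊔ OUT[B3] = {a@B2, b@B0, c@B1, c@B3, d@B0, f@B3}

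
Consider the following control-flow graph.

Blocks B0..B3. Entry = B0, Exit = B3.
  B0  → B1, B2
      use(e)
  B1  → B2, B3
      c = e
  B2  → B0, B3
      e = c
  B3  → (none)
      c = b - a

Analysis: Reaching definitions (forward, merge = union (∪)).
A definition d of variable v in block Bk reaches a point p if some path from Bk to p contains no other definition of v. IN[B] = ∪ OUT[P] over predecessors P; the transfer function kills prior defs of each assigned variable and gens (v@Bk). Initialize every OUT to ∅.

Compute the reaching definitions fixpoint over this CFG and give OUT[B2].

Answer: {c@B1, e@B2}

Trace:
Per-block solution:
  B0: | IN={c@B1, e@B2} | OUT={c@B1, e@B2}
  B1: | IN={c@B1, e@B2} | OUT={c@B1, e@B2}
  B2: | IN={c@B1, e@B2} | OUT={c@B1, e@B2}
  B3: | IN={c@B1, e@B2} | OUT={c@B3, e@B2}

Merge at B2: IN[B2] = OUT[B0] ⊔ OUT[B1] = {c@B1, e@B2}
Applying B2's transfer function to that IN value gives OUT[B2] (row B2 above).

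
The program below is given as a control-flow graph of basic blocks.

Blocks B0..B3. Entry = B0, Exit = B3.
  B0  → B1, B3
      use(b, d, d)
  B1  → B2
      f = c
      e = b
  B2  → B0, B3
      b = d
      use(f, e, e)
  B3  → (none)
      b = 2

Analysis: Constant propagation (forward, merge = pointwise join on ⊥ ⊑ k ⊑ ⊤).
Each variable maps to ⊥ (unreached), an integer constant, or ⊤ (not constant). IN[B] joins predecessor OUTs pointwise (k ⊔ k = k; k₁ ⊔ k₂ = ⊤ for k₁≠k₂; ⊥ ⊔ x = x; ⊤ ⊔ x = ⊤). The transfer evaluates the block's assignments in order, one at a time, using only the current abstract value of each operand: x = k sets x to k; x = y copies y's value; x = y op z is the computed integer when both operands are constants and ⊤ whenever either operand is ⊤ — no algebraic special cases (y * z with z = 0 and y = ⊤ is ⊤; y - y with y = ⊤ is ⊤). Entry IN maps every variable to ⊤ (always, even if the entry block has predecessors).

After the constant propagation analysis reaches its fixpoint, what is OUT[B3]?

Answer: {a: ⊤, b: 2, c: ⊤, d: ⊤, e: ⊤, f: ⊤}

Trace:
Converged values:
  B0:  IN=(all ⊤)  OUT=(all ⊤)
  B1:  IN=(all ⊤)  OUT=(all ⊤)
  B2:  IN=(all ⊤)  OUT=(all ⊤)
  B3:  IN=(all ⊤)  OUT={b:2; rest ⊤}

Merge at B3: IN[B3] = OUT[B0] ⊔ OUT[B2] = {a: ⊤, b: ⊤, c: ⊤, d: ⊤, e: ⊤, f: ⊤}
Applying B3's transfer function to that IN value gives OUT[B3] (row B3 above).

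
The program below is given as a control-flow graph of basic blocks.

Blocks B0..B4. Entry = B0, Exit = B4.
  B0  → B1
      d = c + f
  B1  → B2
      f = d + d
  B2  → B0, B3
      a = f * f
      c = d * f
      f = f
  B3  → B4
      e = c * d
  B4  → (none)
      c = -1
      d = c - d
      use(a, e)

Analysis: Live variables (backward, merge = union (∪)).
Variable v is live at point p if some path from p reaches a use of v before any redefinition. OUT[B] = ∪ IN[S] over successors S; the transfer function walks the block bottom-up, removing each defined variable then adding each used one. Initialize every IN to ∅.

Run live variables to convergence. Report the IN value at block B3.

Answer: {a, c, d}

Derivation:
Converged values:
  B0:   IN={c, f}   OUT={d}
  B1:   IN={d}   OUT={d, f}
  B2:   IN={d, f}   OUT={a, c, d, f}
  B3:   IN={a, c, d}   OUT={a, d, e}
  B4:   IN={a, d, e}   OUT={}

Merge at B3: OUT[B3] = IN[B4] = {a, d, e}
Applying B3's transfer function to that OUT value gives IN[B3] (row B3 above).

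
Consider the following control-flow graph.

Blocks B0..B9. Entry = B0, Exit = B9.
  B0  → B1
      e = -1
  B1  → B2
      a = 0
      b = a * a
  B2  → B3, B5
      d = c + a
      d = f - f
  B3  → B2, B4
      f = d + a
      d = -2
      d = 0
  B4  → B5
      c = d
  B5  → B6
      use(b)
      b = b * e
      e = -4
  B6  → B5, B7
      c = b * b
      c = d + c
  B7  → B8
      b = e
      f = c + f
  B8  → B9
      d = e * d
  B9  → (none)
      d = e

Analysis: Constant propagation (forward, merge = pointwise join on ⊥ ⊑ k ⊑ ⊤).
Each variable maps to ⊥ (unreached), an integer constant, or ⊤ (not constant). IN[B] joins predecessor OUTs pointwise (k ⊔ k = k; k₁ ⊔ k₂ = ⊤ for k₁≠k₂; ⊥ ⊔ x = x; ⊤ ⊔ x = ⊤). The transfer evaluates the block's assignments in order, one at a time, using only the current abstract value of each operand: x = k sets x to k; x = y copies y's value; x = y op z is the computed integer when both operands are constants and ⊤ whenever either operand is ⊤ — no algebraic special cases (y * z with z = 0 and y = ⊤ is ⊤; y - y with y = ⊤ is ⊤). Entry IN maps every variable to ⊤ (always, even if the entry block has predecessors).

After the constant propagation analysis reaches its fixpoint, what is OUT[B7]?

Fixpoint table:
  B0:   IN=(all ⊤)   OUT={e:-1; rest ⊤}
  B1:   IN={e:-1; rest ⊤}   OUT={a:0, b:0, e:-1; rest ⊤}
  B2:   IN={a:0, b:0, e:-1; rest ⊤}   OUT={a:0, b:0, e:-1; rest ⊤}
  B3:   IN={a:0, b:0, e:-1; rest ⊤}   OUT={a:0, b:0, d:0, e:-1; rest ⊤}
  B4:   IN={a:0, b:0, d:0, e:-1; rest ⊤}   OUT={a:0, b:0, c:0, d:0, e:-1; rest ⊤}
  B5:   IN={a:0; rest ⊤}   OUT={a:0, e:-4; rest ⊤}
  B6:   IN={a:0, e:-4; rest ⊤}   OUT={a:0, e:-4; rest ⊤}
  B7:   IN={a:0, e:-4; rest ⊤}   OUT={a:0, b:-4, e:-4; rest ⊤}
  B8:   IN={a:0, b:-4, e:-4; rest ⊤}   OUT={a:0, b:-4, e:-4; rest ⊤}
  B9:   IN={a:0, b:-4, e:-4; rest ⊤}   OUT={a:0, b:-4, d:-4, e:-4; rest ⊤}

Merge at B7: IN[B7] = OUT[B6] = {a: 0, b: ⊤, c: ⊤, d: ⊤, e: -4, f: ⊤}
Applying B7's transfer function to that IN value gives OUT[B7] (row B7 above).

Answer: {a: 0, b: -4, c: ⊤, d: ⊤, e: -4, f: ⊤}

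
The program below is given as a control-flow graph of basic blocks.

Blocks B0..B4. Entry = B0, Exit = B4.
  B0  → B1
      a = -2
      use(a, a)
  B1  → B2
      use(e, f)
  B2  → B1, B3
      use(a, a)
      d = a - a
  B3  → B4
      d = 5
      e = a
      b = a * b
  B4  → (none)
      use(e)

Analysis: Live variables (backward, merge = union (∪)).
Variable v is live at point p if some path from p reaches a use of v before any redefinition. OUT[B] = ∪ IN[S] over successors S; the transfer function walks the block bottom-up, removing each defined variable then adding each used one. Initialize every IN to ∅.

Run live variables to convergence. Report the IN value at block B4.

Answer: {e}

Working:
Converged values:
  B0: | IN={b, e, f} | OUT={a, b, e, f}
  B1: | IN={a, b, e, f} | OUT={a, b, e, f}
  B2: | IN={a, b, e, f} | OUT={a, b, e, f}
  B3: | IN={a, b} | OUT={e}
  B4: | IN={e} | OUT={}

B4 is the boundary node: OUT[B4] = {}
Applying B4's transfer function to that OUT value gives IN[B4] (row B4 above).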